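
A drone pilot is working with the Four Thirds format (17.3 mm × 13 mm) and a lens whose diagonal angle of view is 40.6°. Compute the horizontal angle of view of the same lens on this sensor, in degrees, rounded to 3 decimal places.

Sensor diagonal = √(17.3² + 13²) = √468.2900 ≈ 21.6400 mm.
From the diagonal AOV: f = 21.6400 / (2·tan(20.3°)) = 21.6400 / 0.73982 ≈ 29.2503 mm.
Horizontal AOV = 2·arctan(17.3 / (2 × 29.2503)) = 2·arctan(0.29572) ≈ 32.9484°.

32.948°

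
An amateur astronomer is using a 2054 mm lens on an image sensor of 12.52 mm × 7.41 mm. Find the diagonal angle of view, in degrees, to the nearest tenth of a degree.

0.4°

Sensor diagonal = √(12.52² + 7.41²) = √211.6585 ≈ 14.5485 mm.
Angle of view α = 2·arctan(d/2f) with d = 14.5485 mm and f = 2054 mm.
d/2f = 0.00354; arctan(0.00354) ≈ 0.2029°, so α ≈ 0.4058°.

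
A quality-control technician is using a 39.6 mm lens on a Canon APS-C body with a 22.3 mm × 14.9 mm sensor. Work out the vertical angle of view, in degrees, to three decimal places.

Angle of view α = 2·arctan(h/2f) with h = 14.9 mm and f = 39.6 mm.
h/2f = 0.18813; arctan(0.18813) ≈ 10.6546°, so α ≈ 21.3092°.

21.309°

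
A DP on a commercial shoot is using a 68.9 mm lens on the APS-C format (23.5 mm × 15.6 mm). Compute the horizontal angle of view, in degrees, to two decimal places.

19.36°

Angle of view α = 2·arctan(w/2f) with w = 23.5 mm and f = 68.9 mm.
w/2f = 0.17054; arctan(0.17054) ≈ 9.6779°, so α ≈ 19.3559°.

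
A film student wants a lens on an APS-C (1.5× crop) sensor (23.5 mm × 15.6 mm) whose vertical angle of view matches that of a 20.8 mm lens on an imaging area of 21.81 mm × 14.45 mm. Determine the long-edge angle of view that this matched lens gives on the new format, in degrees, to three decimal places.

55.243°

Equal vertical AOV ⇒ f₂ = f₁ · 15.6/14.45 = 20.8 × 1.07958 ≈ 22.4554 mm.
Long-edge AOV on the new format = 2·arctan(23.5 / (2 × 22.4554)) = 2·arctan(0.52326) ≈ 55.2426°.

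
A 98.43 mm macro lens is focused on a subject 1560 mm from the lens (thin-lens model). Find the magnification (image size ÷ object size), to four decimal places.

Thin lens: 1/f = 1/dₒ + 1/dᵢ → 1/dᵢ = 1/98.43 − 1/1560 = 0.0095185 mm⁻¹, so dᵢ ≈ 105.0588 mm.
Magnification m = dᵢ/dₒ = 105.0588/1560 ≈ 0.06735.

0.0673×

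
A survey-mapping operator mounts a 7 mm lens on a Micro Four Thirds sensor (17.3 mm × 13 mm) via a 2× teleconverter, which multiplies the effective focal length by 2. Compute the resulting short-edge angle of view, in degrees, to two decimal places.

49.81°

Effective focal length f = 7 × 2 = 14 mm.
α = 2·arctan(13 / (2 × 14)) = 2·arctan(0.46429) ≈ 49.8095°.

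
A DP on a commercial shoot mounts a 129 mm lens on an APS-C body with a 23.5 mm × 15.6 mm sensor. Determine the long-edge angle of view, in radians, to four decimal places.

Angle of view α = 2·arctan(w/2f) with w = 23.5 mm and f = 129 mm.
w/2f = 0.09109; arctan(0.09109) ≈ 0.0908 rad, so α ≈ 0.1817 rad.

0.1817 rad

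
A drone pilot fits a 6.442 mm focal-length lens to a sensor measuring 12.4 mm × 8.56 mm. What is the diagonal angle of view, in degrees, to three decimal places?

98.934°

Sensor diagonal = √(12.4² + 8.56²) = √227.0336 ≈ 15.0676 mm.
Angle of view α = 2·arctan(d/2f) with d = 15.0676 mm and f = 6.442 mm.
d/2f = 1.16948; arctan(1.16948) ≈ 49.4670°, so α ≈ 98.9340°.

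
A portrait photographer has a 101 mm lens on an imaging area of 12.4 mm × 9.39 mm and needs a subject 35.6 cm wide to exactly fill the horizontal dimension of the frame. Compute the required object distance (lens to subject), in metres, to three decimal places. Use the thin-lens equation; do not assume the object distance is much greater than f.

W: 35.6 cm = 356 mm.
Magnification m = w/W = dᵢ/dₒ; combined with 1/f = 1/dₒ + 1/dᵢ this gives dₒ = f·(1 + W/w).
dₒ = 101 mm × (1 + 356/12.4) = 101 × 29.7097 ≈ 3000.677 mm = 3.00068 m.

3.001 m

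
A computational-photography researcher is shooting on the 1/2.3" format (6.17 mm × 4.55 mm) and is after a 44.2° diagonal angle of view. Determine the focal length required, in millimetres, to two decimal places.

Sensor diagonal = √(6.17² + 4.55²) = √58.7714 ≈ 7.6663 mm.
From α = 2·arctan(d/2f) we get f = d / (2·tan(α/2)).
With d = 7.6663 mm and α/2 = 22.1°, tan(α/2) ≈ 0.40606, so f ≈ 7.6663 / 0.81212 ≈ 9.4398 mm.

9.44 mm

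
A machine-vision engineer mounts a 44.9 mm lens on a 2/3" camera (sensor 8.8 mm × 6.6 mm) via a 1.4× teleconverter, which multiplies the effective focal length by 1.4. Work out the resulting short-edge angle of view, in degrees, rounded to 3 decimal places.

6.010°

Effective focal length f = 44.9 × 1.4 = 62.86 mm.
α = 2·arctan(6.6 / (2 × 62.86)) = 2·arctan(0.05250) ≈ 6.0103°.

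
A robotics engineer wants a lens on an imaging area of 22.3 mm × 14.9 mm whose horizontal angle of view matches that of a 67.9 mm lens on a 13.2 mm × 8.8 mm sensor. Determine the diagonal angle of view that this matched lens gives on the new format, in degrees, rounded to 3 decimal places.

13.336°

Equal horizontal AOV ⇒ f₂ = f₁ · 22.3/13.2 = 67.9 × 1.68939 ≈ 114.7098 mm.
Sensor diagonal = √(22.3² + 14.9²) = √719.3000 ≈ 26.8198 mm.
Diagonal AOV on the new format = 2·arctan(26.8198 / (2 × 114.7098)) = 2·arctan(0.11690) ≈ 13.3355°.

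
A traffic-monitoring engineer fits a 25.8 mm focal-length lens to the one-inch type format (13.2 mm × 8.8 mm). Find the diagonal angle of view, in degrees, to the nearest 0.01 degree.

Sensor diagonal = √(13.2² + 8.8²) = √251.6800 ≈ 15.8644 mm.
Angle of view α = 2·arctan(d/2f) with d = 15.8644 mm and f = 25.8 mm.
d/2f = 0.30745; arctan(0.30745) ≈ 17.0901°, so α ≈ 34.1801°.

34.18°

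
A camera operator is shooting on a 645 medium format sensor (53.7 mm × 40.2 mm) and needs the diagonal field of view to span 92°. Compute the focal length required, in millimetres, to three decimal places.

32.389 mm

Sensor diagonal = √(53.7² + 40.2²) = √4499.7300 ≈ 67.0800 mm.
From α = 2·arctan(d/2f) we get f = d / (2·tan(α/2)).
With d = 67.0800 mm and α/2 = 46°, tan(α/2) ≈ 1.03553, so f ≈ 67.0800 / 2.07106 ≈ 32.3892 mm.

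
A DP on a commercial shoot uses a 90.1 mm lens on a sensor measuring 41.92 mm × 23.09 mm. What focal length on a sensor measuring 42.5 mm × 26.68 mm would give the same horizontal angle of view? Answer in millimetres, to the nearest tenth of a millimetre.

91.3 mm

Equal angle of view means equal width/f ratio, so f₂ = f₁ · (width₂/width₁) = 90.1 × 42.5/41.92.
f₂ = 90.1 × 1.01384 ≈ 91.347 mm.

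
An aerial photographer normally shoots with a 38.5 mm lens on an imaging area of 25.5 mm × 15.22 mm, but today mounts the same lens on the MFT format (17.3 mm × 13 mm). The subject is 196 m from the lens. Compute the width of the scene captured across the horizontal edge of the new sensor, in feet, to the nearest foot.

289 ft

The focal length stays 38.5 mm; the relevant sensor dimension is now w = 17.3 mm. Object distance dₒ = 196 m = 196000 mm.
Thin-lens field width W = w·(dₒ − f)/f = 17.3 × (196000 − 38.5)/38.5 ≈ 88055.427 mm = 88055.427/304.8 ft = 288.896 ft.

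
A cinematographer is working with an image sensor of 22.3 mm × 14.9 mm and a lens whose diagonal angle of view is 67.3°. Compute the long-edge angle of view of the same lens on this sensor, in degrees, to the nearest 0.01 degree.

Sensor diagonal = √(22.3² + 14.9²) = √719.3000 ≈ 26.8198 mm.
From the diagonal AOV: f = 26.8198 / (2·tan(33.65°)) = 26.8198 / 1.33131 ≈ 20.1453 mm.
Long-edge AOV = 2·arctan(22.3 / (2 × 20.1453)) = 2·arctan(0.55348) ≈ 57.9271°.

57.93°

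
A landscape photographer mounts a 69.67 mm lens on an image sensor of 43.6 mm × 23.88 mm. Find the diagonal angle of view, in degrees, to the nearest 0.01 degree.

Sensor diagonal = √(43.6² + 23.88²) = √2471.2144 ≈ 49.7113 mm.
Angle of view α = 2·arctan(d/2f) with d = 49.7113 mm and f = 69.67 mm.
d/2f = 0.35676; arctan(0.35676) ≈ 19.6345°, so α ≈ 39.2690°.

39.27°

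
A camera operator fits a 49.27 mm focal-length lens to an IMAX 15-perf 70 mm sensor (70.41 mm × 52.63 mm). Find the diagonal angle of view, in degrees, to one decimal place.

83.5°

Sensor diagonal = √(70.41² + 52.63²) = √7727.4850 ≈ 87.9061 mm.
Angle of view α = 2·arctan(d/2f) with d = 87.9061 mm and f = 49.27 mm.
d/2f = 0.89209; arctan(0.89209) ≈ 41.7357°, so α ≈ 83.4714°.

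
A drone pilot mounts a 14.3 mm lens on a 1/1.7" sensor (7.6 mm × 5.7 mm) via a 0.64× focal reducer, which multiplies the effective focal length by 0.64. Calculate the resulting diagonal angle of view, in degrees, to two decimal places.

54.86°

Effective focal length f = 14.3 × 0.64 = 9.152 mm.
Sensor diagonal = √(7.6² + 5.7²) = √90.2500 ≈ 9.5000 mm.
α = 2·arctan(9.500 / (2 × 9.152)) = 2·arctan(0.51901) ≈ 54.8597°.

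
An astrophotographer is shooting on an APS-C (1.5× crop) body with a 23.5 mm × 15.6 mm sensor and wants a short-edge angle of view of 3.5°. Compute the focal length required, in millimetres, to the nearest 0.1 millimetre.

255.3 mm

From α = 2·arctan(h/2f) we get f = h / (2·tan(α/2)).
With h = 15.6 mm and α/2 = 1.75°, tan(α/2) ≈ 0.03055, so f ≈ 15.6 / 0.06111 ≈ 255.2961 mm.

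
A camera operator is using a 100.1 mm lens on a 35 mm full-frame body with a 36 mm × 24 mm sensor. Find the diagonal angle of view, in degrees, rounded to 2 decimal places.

24.39°

Sensor diagonal = √(36² + 24²) = √1872.0000 ≈ 43.2666 mm.
Angle of view α = 2·arctan(d/2f) with d = 43.2666 mm and f = 100.1 mm.
d/2f = 0.21612; arctan(0.21612) ≈ 12.1950°, so α ≈ 24.3901°.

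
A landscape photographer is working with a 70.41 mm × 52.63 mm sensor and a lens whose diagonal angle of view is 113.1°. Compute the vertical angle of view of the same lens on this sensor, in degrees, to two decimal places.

Sensor diagonal = √(70.41² + 52.63²) = √7727.4850 ≈ 87.9061 mm.
From the diagonal AOV: f = 87.9061 / (2·tan(56.55°)) = 87.9061 / 3.02741 ≈ 29.0368 mm.
Vertical AOV = 2·arctan(52.63 / (2 × 29.0368)) = 2·arctan(0.90626) ≈ 84.3698°.

84.37°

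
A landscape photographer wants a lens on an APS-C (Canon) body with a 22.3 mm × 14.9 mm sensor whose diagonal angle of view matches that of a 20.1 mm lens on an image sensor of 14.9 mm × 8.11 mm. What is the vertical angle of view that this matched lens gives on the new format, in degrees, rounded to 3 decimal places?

Sensor diagonal = √(14.9² + 8.11²) = √287.7821 ≈ 16.9641 mm.
Sensor diagonal = √(22.3² + 14.9²) = √719.3000 ≈ 26.8198 mm.
Equal diagonal AOV ⇒ f₂ = f₁ · 26.8198/16.9641 = 20.1 × 1.58097 ≈ 31.7775 mm.
Vertical AOV on the new format = 2·arctan(14.9 / (2 × 31.7775)) = 2·arctan(0.23444) ≈ 26.3886°.

26.389°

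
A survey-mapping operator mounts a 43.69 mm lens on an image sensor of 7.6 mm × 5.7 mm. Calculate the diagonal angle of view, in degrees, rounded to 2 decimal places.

12.41°

Sensor diagonal = √(7.6² + 5.7²) = √90.2500 ≈ 9.5000 mm.
Angle of view α = 2·arctan(d/2f) with d = 9.5000 mm and f = 43.69 mm.
d/2f = 0.10872; arctan(0.10872) ≈ 6.2049°, so α ≈ 12.4097°.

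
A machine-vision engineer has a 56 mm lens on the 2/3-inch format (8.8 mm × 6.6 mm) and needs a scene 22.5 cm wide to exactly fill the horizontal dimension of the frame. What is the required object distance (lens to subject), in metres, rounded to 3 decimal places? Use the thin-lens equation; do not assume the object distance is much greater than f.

W: 22.5 cm = 225 mm.
Magnification m = w/W = dᵢ/dₒ; combined with 1/f = 1/dₒ + 1/dᵢ this gives dₒ = f·(1 + W/w).
dₒ = 56 mm × (1 + 225/8.8) = 56 × 26.5682 ≈ 1487.818 mm = 1.48782 m.

1.488 m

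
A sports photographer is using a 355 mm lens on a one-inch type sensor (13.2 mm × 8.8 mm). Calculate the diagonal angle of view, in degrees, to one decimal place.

Sensor diagonal = √(13.2² + 8.8²) = √251.6800 ≈ 15.8644 mm.
Angle of view α = 2·arctan(d/2f) with d = 15.8644 mm and f = 355 mm.
d/2f = 0.02234; arctan(0.02234) ≈ 1.2800°, so α ≈ 2.5600°.

2.6°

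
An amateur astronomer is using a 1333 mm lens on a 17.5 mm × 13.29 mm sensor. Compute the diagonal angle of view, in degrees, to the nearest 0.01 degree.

Sensor diagonal = √(17.5² + 13.29²) = √482.8741 ≈ 21.9744 mm.
Angle of view α = 2·arctan(d/2f) with d = 21.9744 mm and f = 1333 mm.
d/2f = 0.00824; arctan(0.00824) ≈ 0.4722°, so α ≈ 0.9445°.

0.94°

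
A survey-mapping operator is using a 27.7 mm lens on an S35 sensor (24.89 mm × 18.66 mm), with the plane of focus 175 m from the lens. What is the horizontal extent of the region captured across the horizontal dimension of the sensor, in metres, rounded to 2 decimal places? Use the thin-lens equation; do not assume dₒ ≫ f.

dₒ: 175 m = 175000 mm.
Similar triangles through the lens centre give W/dₒ = w/dᵢ; with 1/f = 1/dₒ + 1/dᵢ this gives W = w·(dₒ − f)/f.
W = 24.89 mm × (175000 − 27.7) / 27.7 = 24.89 × 6316.6895 ≈ 157222.402 mm = 157.222 m.

157.22 m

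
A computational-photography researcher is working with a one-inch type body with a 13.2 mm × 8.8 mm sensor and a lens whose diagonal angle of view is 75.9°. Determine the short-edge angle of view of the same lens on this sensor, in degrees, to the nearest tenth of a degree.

Sensor diagonal = √(13.2² + 8.8²) = √251.6800 ≈ 15.8644 mm.
From the diagonal AOV: f = 15.8644 / (2·tan(37.95°)) = 15.8644 / 1.55976 ≈ 10.1711 mm.
Short-edge AOV = 2·arctan(8.8 / (2 × 10.1711)) = 2·arctan(0.43260) ≈ 46.7866°.

46.8°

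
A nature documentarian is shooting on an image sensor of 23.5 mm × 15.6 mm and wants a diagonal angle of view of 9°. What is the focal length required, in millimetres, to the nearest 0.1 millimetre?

Sensor diagonal = √(23.5² + 15.6²) = √795.6100 ≈ 28.2066 mm.
From α = 2·arctan(d/2f) we get f = d / (2·tan(α/2)).
With d = 28.2066 mm and α/2 = 4.5°, tan(α/2) ≈ 0.07870, so f ≈ 28.2066 / 0.15740 ≈ 179.1992 mm.

179.2 mm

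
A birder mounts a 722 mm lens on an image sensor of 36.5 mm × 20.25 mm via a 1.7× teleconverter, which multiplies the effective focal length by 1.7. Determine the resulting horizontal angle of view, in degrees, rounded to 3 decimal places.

Effective focal length f = 722 × 1.7 = 1227.4 mm.
α = 2·arctan(36.5 / (2 × 1227.4)) = 2·arctan(0.01487) ≈ 1.7037°.

1.704°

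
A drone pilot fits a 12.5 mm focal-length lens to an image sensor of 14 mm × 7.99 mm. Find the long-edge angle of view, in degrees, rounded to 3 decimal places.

Angle of view α = 2·arctan(w/2f) with w = 14 mm and f = 12.5 mm.
w/2f = 0.56000; arctan(0.56000) ≈ 29.2488°, so α ≈ 58.4977°.

58.498°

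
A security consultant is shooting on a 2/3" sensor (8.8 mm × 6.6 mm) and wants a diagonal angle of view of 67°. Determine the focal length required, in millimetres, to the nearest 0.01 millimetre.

Sensor diagonal = √(8.8² + 6.6²) = √121.0000 ≈ 11.0000 mm.
From α = 2·arctan(d/2f) we get f = d / (2·tan(α/2)).
With d = 11.0000 mm and α/2 = 33.5°, tan(α/2) ≈ 0.66189, so f ≈ 11.0000 / 1.32377 ≈ 8.3096 mm.

8.31 mm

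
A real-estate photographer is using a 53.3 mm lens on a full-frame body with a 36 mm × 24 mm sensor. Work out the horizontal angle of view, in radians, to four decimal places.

Angle of view α = 2·arctan(w/2f) with w = 36 mm and f = 53.3 mm.
w/2f = 0.33771; arctan(0.33771) ≈ 0.3257 rad, so α ≈ 0.6514 rad.

0.6514 rad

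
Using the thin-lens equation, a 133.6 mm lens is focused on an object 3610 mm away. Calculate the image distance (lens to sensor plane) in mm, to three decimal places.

138.734 mm

1/dᵢ = 1/f − 1/dₒ = 1/133.6 − 1/3610 = 0.0072080 mm⁻¹.
dᵢ = 1/0.0072080 ≈ 138.7343 mm.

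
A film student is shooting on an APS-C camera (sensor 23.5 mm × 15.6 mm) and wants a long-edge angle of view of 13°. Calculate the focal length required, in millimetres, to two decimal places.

From α = 2·arctan(w/2f) we get f = w / (2·tan(α/2)).
With w = 23.5 mm and α/2 = 6.5°, tan(α/2) ≈ 0.11394, so f ≈ 23.5 / 0.22787 ≈ 103.1284 mm.

103.13 mm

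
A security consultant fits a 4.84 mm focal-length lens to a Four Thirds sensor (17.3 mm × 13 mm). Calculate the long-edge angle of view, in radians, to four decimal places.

Angle of view α = 2·arctan(w/2f) with w = 17.3 mm and f = 4.84 mm.
w/2f = 1.78719; arctan(1.78719) ≈ 1.0607 rad, so α ≈ 2.1213 rad.

2.1213 rad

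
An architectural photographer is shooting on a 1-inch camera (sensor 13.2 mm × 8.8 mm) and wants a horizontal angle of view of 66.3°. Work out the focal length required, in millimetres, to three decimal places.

From α = 2·arctan(w/2f) we get f = w / (2·tan(α/2)).
With w = 13.2 mm and α/2 = 33.15°, tan(α/2) ≈ 0.65314, so f ≈ 13.2 / 1.30627 ≈ 10.1051 mm.

10.105 mm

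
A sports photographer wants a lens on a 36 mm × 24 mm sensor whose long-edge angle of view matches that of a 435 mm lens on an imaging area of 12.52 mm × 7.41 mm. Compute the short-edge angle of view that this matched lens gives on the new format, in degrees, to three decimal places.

Equal long-edge AOV ⇒ f₂ = f₁ · 36/12.52 = 435 × 2.87540 ≈ 1250.7987 mm.
Short-edge AOV on the new format = 2·arctan(24 / (2 × 1250.7987)) = 2·arctan(0.00959) ≈ 1.0993°.

1.099°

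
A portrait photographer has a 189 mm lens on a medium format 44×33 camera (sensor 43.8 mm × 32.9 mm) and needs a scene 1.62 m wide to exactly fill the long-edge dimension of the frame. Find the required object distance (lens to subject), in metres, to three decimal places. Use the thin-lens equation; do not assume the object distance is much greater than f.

W: 1.62 m = 1620 mm.
Magnification m = w/W = dᵢ/dₒ; combined with 1/f = 1/dₒ + 1/dᵢ this gives dₒ = f·(1 + W/w).
dₒ = 189 mm × (1 + 1620/43.8) = 189 × 37.9863 ≈ 7179.411 mm = 7.17941 m.

7.179 m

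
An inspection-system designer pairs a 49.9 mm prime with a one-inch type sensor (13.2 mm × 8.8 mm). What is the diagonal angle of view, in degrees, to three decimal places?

Sensor diagonal = √(13.2² + 8.8²) = √251.6800 ≈ 15.8644 mm.
Angle of view α = 2·arctan(d/2f) with d = 15.8644 mm and f = 49.9 mm.
d/2f = 0.15896; arctan(0.15896) ≈ 9.0323°, so α ≈ 18.0646°.

18.065°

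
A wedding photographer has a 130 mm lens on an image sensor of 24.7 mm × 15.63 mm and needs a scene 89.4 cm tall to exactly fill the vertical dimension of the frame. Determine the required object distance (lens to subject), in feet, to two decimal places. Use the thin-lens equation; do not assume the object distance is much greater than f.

24.82 ft

W: 89.4 cm = 894 mm.
Magnification m = h/W = dᵢ/dₒ; combined with 1/f = 1/dₒ + 1/dᵢ this gives dₒ = f·(1 + W/h).
dₒ = 130 mm × (1 + 894/15.63) = 130 × 58.1977 ≈ 7565.701 mm = 7565.701/304.8 ft = 24.8219 ft.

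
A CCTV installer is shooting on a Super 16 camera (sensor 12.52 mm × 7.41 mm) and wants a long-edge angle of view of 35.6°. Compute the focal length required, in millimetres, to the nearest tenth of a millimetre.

19.5 mm

From α = 2·arctan(w/2f) we get f = w / (2·tan(α/2)).
With w = 12.52 mm and α/2 = 17.8°, tan(α/2) ≈ 0.32106, so f ≈ 12.52 / 0.64213 ≈ 19.4976 mm.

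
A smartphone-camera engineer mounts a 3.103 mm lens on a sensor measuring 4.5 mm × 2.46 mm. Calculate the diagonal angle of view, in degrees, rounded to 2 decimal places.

79.14°

Sensor diagonal = √(4.5² + 2.46²) = √26.3016 ≈ 5.1285 mm.
Angle of view α = 2·arctan(d/2f) with d = 5.1285 mm and f = 3.103 mm.
d/2f = 0.82638; arctan(0.82638) ≈ 39.5696°, so α ≈ 79.1392°.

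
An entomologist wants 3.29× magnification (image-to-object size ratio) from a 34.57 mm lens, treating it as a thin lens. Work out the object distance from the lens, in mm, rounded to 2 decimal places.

With m = dᵢ/dₒ and 1/f = 1/dₒ + 1/dᵢ, substituting dᵢ = m·dₒ gives 1/f = (1 + 1/m)/dₒ, hence dₒ = f·(1 + 1/m).
dₒ = 34.57 × (1 + 1/3.29) = 34.57 × 1.30395 ≈ 45.078 mm.

45.08 mm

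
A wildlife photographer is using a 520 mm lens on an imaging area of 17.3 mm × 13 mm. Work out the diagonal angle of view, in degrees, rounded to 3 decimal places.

Sensor diagonal = √(17.3² + 13²) = √468.2900 ≈ 21.6400 mm.
Angle of view α = 2·arctan(d/2f) with d = 21.6400 mm and f = 520 mm.
d/2f = 0.02081; arctan(0.02081) ≈ 1.1920°, so α ≈ 2.3840°.

2.384°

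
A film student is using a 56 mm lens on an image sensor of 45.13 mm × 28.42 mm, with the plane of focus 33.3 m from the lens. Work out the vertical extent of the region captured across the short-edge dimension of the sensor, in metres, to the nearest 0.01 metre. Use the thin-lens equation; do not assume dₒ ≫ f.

16.87 m

dₒ: 33.3 m = 33300 mm.
Similar triangles through the lens centre give W/dₒ = h/dᵢ; with 1/f = 1/dₒ + 1/dᵢ this gives W = h·(dₒ − f)/f.
W = 28.42 mm × (33300 − 56) / 56 = 28.42 × 593.6429 ≈ 16871.330 mm = 16.8713 m.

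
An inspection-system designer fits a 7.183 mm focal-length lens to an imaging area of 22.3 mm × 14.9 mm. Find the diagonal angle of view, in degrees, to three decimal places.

123.649°

Sensor diagonal = √(22.3² + 14.9²) = √719.3000 ≈ 26.8198 mm.
Angle of view α = 2·arctan(d/2f) with d = 26.8198 mm and f = 7.183 mm.
d/2f = 1.86689; arctan(1.86689) ≈ 61.8243°, so α ≈ 123.6486°.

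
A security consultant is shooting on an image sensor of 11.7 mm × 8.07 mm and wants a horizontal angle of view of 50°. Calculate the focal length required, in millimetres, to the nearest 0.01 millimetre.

From α = 2·arctan(w/2f) we get f = w / (2·tan(α/2)).
With w = 11.7 mm and α/2 = 25°, tan(α/2) ≈ 0.46631, so f ≈ 11.7 / 0.93262 ≈ 12.5454 mm.

12.55 mm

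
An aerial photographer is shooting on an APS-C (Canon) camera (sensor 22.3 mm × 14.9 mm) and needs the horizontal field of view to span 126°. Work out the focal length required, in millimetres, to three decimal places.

5.681 mm

From α = 2·arctan(w/2f) we get f = w / (2·tan(α/2)).
With w = 22.3 mm and α/2 = 63°, tan(α/2) ≈ 1.96261, so f ≈ 22.3 / 3.92522 ≈ 5.6812 mm.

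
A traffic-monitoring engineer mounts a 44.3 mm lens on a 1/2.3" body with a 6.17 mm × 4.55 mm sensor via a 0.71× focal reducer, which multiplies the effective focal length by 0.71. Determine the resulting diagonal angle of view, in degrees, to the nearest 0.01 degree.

Effective focal length f = 44.3 × 0.71 = 31.453 mm.
Sensor diagonal = √(6.17² + 4.55²) = √58.7714 ≈ 7.6663 mm.
α = 2·arctan(7.666 / (2 × 31.453)) = 2·arctan(0.12187) ≈ 13.8966°.

13.90°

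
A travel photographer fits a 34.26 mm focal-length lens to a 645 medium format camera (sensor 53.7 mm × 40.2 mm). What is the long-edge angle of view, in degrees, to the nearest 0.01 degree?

Angle of view α = 2·arctan(w/2f) with w = 53.7 mm and f = 34.26 mm.
w/2f = 0.78371; arctan(0.78371) ≈ 38.0863°, so α ≈ 76.1725°.

76.17°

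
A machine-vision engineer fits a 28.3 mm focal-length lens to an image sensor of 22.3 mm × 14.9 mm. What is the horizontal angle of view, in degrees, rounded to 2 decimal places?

43.01°

Angle of view α = 2·arctan(w/2f) with w = 22.3 mm and f = 28.3 mm.
w/2f = 0.39399; arctan(0.39399) ≈ 21.5041°, so α ≈ 43.0082°.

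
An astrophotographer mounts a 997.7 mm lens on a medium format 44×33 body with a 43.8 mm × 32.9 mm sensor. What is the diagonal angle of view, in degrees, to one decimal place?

Sensor diagonal = √(43.8² + 32.9²) = √3000.8500 ≈ 54.7800 mm.
Angle of view α = 2·arctan(d/2f) with d = 54.7800 mm and f = 997.7 mm.
d/2f = 0.02745; arctan(0.02745) ≈ 1.5726°, so α ≈ 3.1451°.

3.1°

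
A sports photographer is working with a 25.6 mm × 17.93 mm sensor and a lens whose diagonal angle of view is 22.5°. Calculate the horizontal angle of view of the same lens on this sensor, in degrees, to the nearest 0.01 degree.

Sensor diagonal = √(25.6² + 17.93²) = √976.8449 ≈ 31.2545 mm.
From the diagonal AOV: f = 31.2545 / (2·tan(11.25°)) = 31.2545 / 0.39782 ≈ 78.5635 mm.
Horizontal AOV = 2·arctan(25.6 / (2 × 78.5635)) = 2·arctan(0.16293) ≈ 18.5073°.

18.51°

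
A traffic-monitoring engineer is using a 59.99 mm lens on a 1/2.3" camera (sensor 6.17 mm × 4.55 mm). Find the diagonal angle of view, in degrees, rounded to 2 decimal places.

7.31°

Sensor diagonal = √(6.17² + 4.55²) = √58.7714 ≈ 7.6663 mm.
Angle of view α = 2·arctan(d/2f) with d = 7.6663 mm and f = 59.99 mm.
d/2f = 0.06390; arctan(0.06390) ≈ 3.6560°, so α ≈ 7.3120°.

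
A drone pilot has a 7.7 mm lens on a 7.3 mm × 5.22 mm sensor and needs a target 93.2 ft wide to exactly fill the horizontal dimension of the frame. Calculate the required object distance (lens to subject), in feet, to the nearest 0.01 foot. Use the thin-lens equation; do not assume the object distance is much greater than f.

98.33 ft

W: 93.2 ft × 304.8 mm/ft = 28407.36 mm.
Magnification m = w/W = dᵢ/dₒ; combined with 1/f = 1/dₒ + 1/dᵢ this gives dₒ = f·(1 + W/w).
dₒ = 7.7 mm × (1 + 28407.4/7.3) = 7.7 × 3892.4191 ≈ 29971.627 mm = 29971.627/304.8 ft = 98.3321 ft.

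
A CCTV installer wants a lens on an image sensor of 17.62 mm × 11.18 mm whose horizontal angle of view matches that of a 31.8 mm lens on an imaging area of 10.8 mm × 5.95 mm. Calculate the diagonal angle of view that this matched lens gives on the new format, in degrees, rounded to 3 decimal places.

22.742°

Equal horizontal AOV ⇒ f₂ = f₁ · 17.62/10.8 = 31.8 × 1.63148 ≈ 51.8811 mm.
Sensor diagonal = √(17.62² + 11.18²) = √435.4568 ≈ 20.8676 mm.
Diagonal AOV on the new format = 2·arctan(20.8676 / (2 × 51.8811)) = 2·arctan(0.20111) ≈ 22.7421°.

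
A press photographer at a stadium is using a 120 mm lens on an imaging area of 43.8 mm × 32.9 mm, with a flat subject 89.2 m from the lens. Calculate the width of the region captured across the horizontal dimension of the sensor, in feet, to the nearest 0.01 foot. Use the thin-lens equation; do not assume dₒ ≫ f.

106.67 ft

dₒ: 89.2 m = 89200 mm.
Similar triangles through the lens centre give W/dₒ = w/dᵢ; with 1/f = 1/dₒ + 1/dᵢ this gives W = w·(dₒ − f)/f.
W = 43.8 mm × (89200 − 120) / 120 = 43.8 × 742.3333 ≈ 32514.200 mm = 32514.200/304.8 ft = 106.674 ft.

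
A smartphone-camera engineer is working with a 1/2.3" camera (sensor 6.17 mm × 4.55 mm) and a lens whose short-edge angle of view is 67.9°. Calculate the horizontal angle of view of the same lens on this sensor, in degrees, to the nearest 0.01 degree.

84.79°

From the short-edge AOV: f = 4.55 / (2·tan(33.95°)) = 4.55 / 1.34648 ≈ 3.3792 mm.
Horizontal AOV = 2·arctan(6.17 / (2 × 3.3792)) = 2·arctan(0.91294) ≈ 84.7886°.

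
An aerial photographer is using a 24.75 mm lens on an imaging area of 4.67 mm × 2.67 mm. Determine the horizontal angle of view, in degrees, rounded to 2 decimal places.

10.78°

Angle of view α = 2·arctan(w/2f) with w = 4.67 mm and f = 24.75 mm.
w/2f = 0.09434; arctan(0.09434) ≈ 5.3895°, so α ≈ 10.7791°.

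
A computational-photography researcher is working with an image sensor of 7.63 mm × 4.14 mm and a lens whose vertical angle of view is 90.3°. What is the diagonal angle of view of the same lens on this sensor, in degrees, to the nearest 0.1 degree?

129.2°

From the vertical AOV: f = 4.14 / (2·tan(45.15°)) = 4.14 / 2.01050 ≈ 2.0592 mm.
Sensor diagonal = √(7.63² + 4.14²) = √75.3565 ≈ 8.6808 mm.
Diagonal AOV = 2·arctan(8.6808 / (2 × 2.0592)) = 2·arctan(2.10782) ≈ 129.2385°.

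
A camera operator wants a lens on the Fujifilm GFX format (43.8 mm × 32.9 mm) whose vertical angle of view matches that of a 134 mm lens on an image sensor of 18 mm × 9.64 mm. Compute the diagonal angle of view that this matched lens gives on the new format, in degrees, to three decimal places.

Equal vertical AOV ⇒ f₂ = f₁ · 32.9/9.64 = 134 × 3.41286 ≈ 457.3237 mm.
Sensor diagonal = √(43.8² + 32.9²) = √3000.8500 ≈ 54.7800 mm.
Diagonal AOV on the new format = 2·arctan(54.7800 / (2 × 457.3237)) = 2·arctan(0.05989) ≈ 6.8549°.

6.855°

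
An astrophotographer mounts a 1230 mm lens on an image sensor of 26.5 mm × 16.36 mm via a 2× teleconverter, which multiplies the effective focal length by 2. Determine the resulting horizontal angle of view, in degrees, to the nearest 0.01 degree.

0.62°

Effective focal length f = 1230 × 2 = 2460 mm.
α = 2·arctan(26.5 / (2 × 2460)) = 2·arctan(0.00539) ≈ 0.6172°.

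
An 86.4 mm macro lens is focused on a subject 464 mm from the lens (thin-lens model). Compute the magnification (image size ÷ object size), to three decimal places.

0.229×

Thin lens: 1/f = 1/dₒ + 1/dᵢ → 1/dᵢ = 1/86.4 − 1/464 = 0.0094189 mm⁻¹, so dᵢ ≈ 106.1695 mm.
Magnification m = dᵢ/dₒ = 106.1695/464 ≈ 0.22881.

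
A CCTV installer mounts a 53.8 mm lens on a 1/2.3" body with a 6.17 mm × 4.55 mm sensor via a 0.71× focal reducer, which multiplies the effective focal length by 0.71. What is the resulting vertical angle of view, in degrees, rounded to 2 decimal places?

6.82°

Effective focal length f = 53.8 × 0.71 = 38.198 mm.
α = 2·arctan(4.55 / (2 × 38.198)) = 2·arctan(0.05956) ≈ 6.8168°.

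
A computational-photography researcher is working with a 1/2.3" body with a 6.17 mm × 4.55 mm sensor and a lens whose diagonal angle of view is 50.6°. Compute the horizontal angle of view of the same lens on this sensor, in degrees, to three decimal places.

Sensor diagonal = √(6.17² + 4.55²) = √58.7714 ≈ 7.6663 mm.
From the diagonal AOV: f = 7.6663 / (2·tan(25.3°)) = 7.6663 / 0.94540 ≈ 8.1090 mm.
Horizontal AOV = 2·arctan(6.17 / (2 × 8.1090)) = 2·arctan(0.38044) ≈ 41.6576°.

41.658°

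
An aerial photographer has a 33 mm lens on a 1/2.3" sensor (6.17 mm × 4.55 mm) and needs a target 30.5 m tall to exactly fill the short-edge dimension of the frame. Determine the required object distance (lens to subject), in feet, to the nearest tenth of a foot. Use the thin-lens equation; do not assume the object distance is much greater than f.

W: 30.5 m = 30500 mm.
Magnification m = h/W = dᵢ/dₒ; combined with 1/f = 1/dₒ + 1/dᵢ this gives dₒ = f·(1 + W/h).
dₒ = 33 mm × (1 + 30500/4.55) = 33 × 6704.2967 ≈ 221241.791 mm = 221241.791/304.8 ft = 725.859 ft.

725.9 ft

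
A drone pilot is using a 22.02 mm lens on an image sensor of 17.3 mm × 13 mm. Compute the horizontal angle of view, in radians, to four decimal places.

0.7486 rad

Angle of view α = 2·arctan(w/2f) with w = 17.3 mm and f = 22.02 mm.
w/2f = 0.39282; arctan(0.39282) ≈ 0.3743 rad, so α ≈ 0.7486 rad.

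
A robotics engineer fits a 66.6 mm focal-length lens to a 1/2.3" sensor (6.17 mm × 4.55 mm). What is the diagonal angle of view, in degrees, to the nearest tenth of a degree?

Sensor diagonal = √(6.17² + 4.55²) = √58.7714 ≈ 7.6663 mm.
Angle of view α = 2·arctan(d/2f) with d = 7.6663 mm and f = 66.6 mm.
d/2f = 0.05755; arctan(0.05755) ≈ 3.2940°, so α ≈ 6.5880°.

6.6°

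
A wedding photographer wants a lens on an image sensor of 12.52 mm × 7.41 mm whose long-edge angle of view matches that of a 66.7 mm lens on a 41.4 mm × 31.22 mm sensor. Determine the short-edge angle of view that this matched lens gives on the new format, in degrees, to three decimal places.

Equal long-edge AOV ⇒ f₂ = f₁ · 12.52/41.4 = 66.7 × 0.30242 ≈ 20.1711 mm.
Short-edge AOV on the new format = 2·arctan(7.41 / (2 × 20.1711)) = 2·arctan(0.18368) ≈ 20.8160°.

20.816°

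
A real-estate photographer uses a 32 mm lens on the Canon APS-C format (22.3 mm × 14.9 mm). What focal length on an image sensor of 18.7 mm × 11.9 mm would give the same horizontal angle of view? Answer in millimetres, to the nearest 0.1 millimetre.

26.8 mm

Equal angle of view means equal width/f ratio, so f₂ = f₁ · (width₂/width₁) = 32 × 18.7/22.3.
f₂ = 32 × 0.83857 ≈ 26.834 mm.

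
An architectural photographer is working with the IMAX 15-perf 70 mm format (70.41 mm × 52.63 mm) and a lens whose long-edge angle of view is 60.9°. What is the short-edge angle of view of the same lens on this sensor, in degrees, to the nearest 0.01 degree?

47.44°

From the long-edge AOV: f = 70.41 / (2·tan(30.45°)) = 70.41 / 1.17574 ≈ 59.8857 mm.
Short-edge AOV = 2·arctan(52.63 / (2 × 59.8857)) = 2·arctan(0.43942) ≈ 47.4434°.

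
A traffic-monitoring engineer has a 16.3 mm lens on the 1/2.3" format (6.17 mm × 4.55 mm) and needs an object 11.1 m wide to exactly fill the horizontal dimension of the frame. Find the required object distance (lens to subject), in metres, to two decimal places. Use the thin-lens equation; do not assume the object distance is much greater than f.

W: 11.1 m = 11100 mm.
Magnification m = w/W = dᵢ/dₒ; combined with 1/f = 1/dₒ + 1/dᵢ this gives dₒ = f·(1 + W/w).
dₒ = 16.3 mm × (1 + 11100/6.17) = 16.3 × 1800.0276 ≈ 29340.449 mm = 29.3404 m.

29.34 m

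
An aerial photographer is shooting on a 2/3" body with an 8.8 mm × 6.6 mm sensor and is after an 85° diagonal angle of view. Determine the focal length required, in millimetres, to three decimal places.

6.002 mm

Sensor diagonal = √(8.8² + 6.6²) = √121.0000 ≈ 11.0000 mm.
From α = 2·arctan(d/2f) we get f = d / (2·tan(α/2)).
With d = 11.0000 mm and α/2 = 42.5°, tan(α/2) ≈ 0.91633, so f ≈ 11.0000 / 1.83266 ≈ 6.0022 mm.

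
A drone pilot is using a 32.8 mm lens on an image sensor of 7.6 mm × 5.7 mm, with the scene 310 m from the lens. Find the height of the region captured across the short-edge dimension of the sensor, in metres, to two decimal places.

dₒ: 310 m = 310000 mm.
Similar triangles through the lens centre give W/dₒ = h/dᵢ; with 1/f = 1/dₒ + 1/dᵢ this gives W = h·(dₒ − f)/f.
W = 5.7 mm × (310000 − 32.8) / 32.8 = 5.7 × 9450.2195 ≈ 53866.251 mm = 53.8663 m.

53.87 m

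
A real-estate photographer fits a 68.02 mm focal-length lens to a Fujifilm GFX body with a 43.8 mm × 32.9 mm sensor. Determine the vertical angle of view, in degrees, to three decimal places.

27.191°

Angle of view α = 2·arctan(h/2f) with h = 32.9 mm and f = 68.02 mm.
h/2f = 0.24184; arctan(0.24184) ≈ 13.5954°, so α ≈ 27.1908°.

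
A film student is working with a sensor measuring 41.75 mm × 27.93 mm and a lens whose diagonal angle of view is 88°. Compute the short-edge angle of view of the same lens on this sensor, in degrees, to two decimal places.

56.47°

Sensor diagonal = √(41.75² + 27.93²) = √2523.1474 ≈ 50.2309 mm.
From the diagonal AOV: f = 50.2309 / (2·tan(44°)) = 50.2309 / 1.93138 ≈ 26.0078 mm.
Short-edge AOV = 2·arctan(27.93 / (2 × 26.0078)) = 2·arctan(0.53695) ≈ 56.4675°.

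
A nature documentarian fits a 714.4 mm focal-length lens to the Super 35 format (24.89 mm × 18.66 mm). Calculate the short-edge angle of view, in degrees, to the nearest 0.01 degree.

1.50°

Angle of view α = 2·arctan(h/2f) with h = 18.66 mm and f = 714.4 mm.
h/2f = 0.01306; arctan(0.01306) ≈ 0.7482°, so α ≈ 1.4965°.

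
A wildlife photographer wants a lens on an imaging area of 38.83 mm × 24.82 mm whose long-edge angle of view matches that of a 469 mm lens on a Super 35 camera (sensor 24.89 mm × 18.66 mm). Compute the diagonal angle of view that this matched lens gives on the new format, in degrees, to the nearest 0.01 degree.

Equal long-edge AOV ⇒ f₂ = f₁ · 38.83/24.89 = 469 × 1.56006 ≈ 731.6701 mm.
Sensor diagonal = √(38.83² + 24.82²) = √2123.8013 ≈ 46.0847 mm.
Diagonal AOV on the new format = 2·arctan(46.0847 / (2 × 731.6701)) = 2·arctan(0.03149) ≈ 3.6076°.

3.61°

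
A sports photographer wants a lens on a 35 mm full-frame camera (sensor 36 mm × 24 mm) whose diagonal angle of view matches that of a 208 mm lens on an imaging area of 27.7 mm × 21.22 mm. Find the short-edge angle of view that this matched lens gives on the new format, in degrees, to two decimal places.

Sensor diagonal = √(27.7² + 21.22²) = √1217.5784 ≈ 34.8938 mm.
Sensor diagonal = √(36² + 24²) = √1872.0000 ≈ 43.2666 mm.
Equal diagonal AOV ⇒ f₂ = f₁ · 43.2666/34.8938 = 208 × 1.23995 ≈ 257.9098 mm.
Short-edge AOV on the new format = 2·arctan(24 / (2 × 257.9098)) = 2·arctan(0.04653) ≈ 5.3279°.

5.33°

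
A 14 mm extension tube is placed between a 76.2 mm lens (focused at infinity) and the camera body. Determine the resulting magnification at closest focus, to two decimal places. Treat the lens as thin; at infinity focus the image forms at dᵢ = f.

0.18×

The tube moves the image plane from f to f + e, so dᵢ = 76.2 + 14 = 90.2 mm. Focus is achieved when 1/f = 1/dₒ + 1/dᵢ, giving dₒ = 1/(1/f − 1/(f+e)).
Magnification m = dᵢ/dₒ = (f+e)·(1/f − 1/(f+e)) = e/f = 14/76.2 ≈ 0.1837.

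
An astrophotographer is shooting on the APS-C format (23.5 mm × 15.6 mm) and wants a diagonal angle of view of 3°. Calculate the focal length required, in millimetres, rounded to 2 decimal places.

Sensor diagonal = √(23.5² + 15.6²) = √795.6100 ≈ 28.2066 mm.
From α = 2·arctan(d/2f) we get f = d / (2·tan(α/2)).
With d = 28.2066 mm and α/2 = 1.5°, tan(α/2) ≈ 0.02619, so f ≈ 28.2066 / 0.05237 ≈ 538.5825 mm.

538.58 mm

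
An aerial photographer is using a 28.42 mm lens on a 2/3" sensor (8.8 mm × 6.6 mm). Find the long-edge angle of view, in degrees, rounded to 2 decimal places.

Angle of view α = 2·arctan(w/2f) with w = 8.8 mm and f = 28.42 mm.
w/2f = 0.15482; arctan(0.15482) ≈ 8.8007°, so α ≈ 17.6014°.

17.60°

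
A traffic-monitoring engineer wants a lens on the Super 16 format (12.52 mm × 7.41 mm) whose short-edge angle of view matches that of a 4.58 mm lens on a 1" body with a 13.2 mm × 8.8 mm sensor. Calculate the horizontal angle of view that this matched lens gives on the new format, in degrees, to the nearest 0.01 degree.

Equal short-edge AOV ⇒ f₂ = f₁ · 7.41/8.8 = 4.58 × 0.84205 ≈ 3.8566 mm.
Horizontal AOV on the new format = 2·arctan(12.52 / (2 × 3.8566)) = 2·arctan(1.62320) ≈ 116.7284°.

116.73°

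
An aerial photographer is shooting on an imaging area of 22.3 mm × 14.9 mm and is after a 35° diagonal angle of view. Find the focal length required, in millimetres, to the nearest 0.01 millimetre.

Sensor diagonal = √(22.3² + 14.9²) = √719.3000 ≈ 26.8198 mm.
From α = 2·arctan(d/2f) we get f = d / (2·tan(α/2)).
With d = 26.8198 mm and α/2 = 17.5°, tan(α/2) ≈ 0.31530, so f ≈ 26.8198 / 0.63060 ≈ 42.5307 mm.

42.53 mm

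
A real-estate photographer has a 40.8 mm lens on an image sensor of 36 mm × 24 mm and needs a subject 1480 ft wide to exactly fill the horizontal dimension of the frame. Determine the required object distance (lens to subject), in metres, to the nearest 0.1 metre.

W: 1480 ft × 304.8 mm/ft = 451103.99 mm.
Magnification m = w/W = dᵢ/dₒ; combined with 1/f = 1/dₒ + 1/dᵢ this gives dₒ = f·(1 + W/w).
dₒ = 40.8 mm × (1 + 451104/36) = 40.8 × 12531.6663 ≈ 511291.984 mm = 511.292 m.

511.3 m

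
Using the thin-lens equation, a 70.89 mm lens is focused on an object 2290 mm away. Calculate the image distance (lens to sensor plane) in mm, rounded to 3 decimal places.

73.155 mm

1/dᵢ = 1/f − 1/dₒ = 1/70.89 − 1/2290 = 0.0136697 mm⁻¹.
dᵢ = 1/0.0136697 ≈ 73.1546 mm.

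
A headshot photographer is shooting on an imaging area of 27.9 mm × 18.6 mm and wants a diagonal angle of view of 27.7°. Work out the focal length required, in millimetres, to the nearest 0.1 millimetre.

Sensor diagonal = √(27.9² + 18.6²) = √1124.3700 ≈ 33.5316 mm.
From α = 2·arctan(d/2f) we get f = d / (2·tan(α/2)).
With d = 33.5316 mm and α/2 = 13.85°, tan(α/2) ≈ 0.24655, so f ≈ 33.5316 / 0.49310 ≈ 68.0019 mm.

68.0 mm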